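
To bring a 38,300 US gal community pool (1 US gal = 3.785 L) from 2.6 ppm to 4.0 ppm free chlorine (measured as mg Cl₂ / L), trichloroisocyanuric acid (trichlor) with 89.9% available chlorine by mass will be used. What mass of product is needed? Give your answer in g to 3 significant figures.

226 g

Volume: 38,300 US gal × 3.785 L/gal = 144,966 L.
Chlorine deficit: 4.0 − 2.6 = 1.4 ppm = 1.4 mg/L as Cl₂.
Cl₂ equivalent needed: 1.4 mg/L × 144,966 L = 203,000 mg = 203 g.
Product at 89.9% available chlorine: 203 / 0.899 = 225.8 g.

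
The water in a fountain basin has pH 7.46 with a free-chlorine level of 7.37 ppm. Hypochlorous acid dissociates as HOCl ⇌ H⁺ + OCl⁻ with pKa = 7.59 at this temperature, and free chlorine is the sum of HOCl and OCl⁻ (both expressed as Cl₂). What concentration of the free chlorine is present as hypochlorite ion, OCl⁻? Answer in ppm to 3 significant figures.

3.14 ppm

[OCl⁻]/[HOCl] = 10^(pH − pKa) = 10^(7.46 − 7.59) = 10^-0.13 = 0.7413.
Fraction as HOCl = 1 / (1 + 0.7413) = 0.5743.
OCl⁻ = (1 − 0.5743) × 7.37 ppm = 3.138 ppm.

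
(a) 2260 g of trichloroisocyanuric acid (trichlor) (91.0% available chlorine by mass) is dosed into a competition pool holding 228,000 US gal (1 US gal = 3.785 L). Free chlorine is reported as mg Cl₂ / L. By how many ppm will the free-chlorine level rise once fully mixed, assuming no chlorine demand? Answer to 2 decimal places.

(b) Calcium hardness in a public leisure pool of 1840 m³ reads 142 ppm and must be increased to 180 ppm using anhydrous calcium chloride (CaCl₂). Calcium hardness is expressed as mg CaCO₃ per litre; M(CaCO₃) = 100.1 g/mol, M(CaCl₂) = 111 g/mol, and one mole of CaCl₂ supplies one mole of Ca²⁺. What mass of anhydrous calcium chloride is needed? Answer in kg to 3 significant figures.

(a) 2.38 ppm; (b) 77.5 kg

(a) Volume: 228,000 US gal × 3.785 L/gal = 862,980 L.
(a) Available chlorine delivered: 2260 g × 0.91 = 2057 g as Cl₂.
(a) Concentration rise: 2057 g / 862,980 L = 2.383 mg/L = 2.38 ppm.

(b) Volume: 1840 m³ = 1,840,000 L.
(b) Hardness to add: (180 − 142) = 38 mg/L as CaCO₃ × 1,840,000 L = 69,920 g as CaCO₃.
(b) Moles of Ca²⁺ (1 mol Ca²⁺ ≡ 1 mol CaCO₃): 69,920 / 100.1 g/mol = 698.5 mol.
(b) Mass of CaCl₂: 698.5 × 111 = 77,530 g.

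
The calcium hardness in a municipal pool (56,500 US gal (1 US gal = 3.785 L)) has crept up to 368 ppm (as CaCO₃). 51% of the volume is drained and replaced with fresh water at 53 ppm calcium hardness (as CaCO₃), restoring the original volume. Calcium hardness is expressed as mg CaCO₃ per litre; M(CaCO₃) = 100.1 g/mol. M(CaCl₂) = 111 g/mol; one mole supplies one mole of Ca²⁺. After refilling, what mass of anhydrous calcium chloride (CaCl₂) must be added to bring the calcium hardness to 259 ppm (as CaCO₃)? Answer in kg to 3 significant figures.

Volume: 56,500 US gal × 3.785 L/gal = 213,852 L.
After draining 51% and refilling: 368 × 0.49 + 53 × 0.51 = 207.35 ppm.
Deficit to target: 259 − 207.35 = 51.65 mg/L.
As CaCO₃: 51.65 mg/L × 213,852 L = 11,050 g; ÷ 100.1 = 110.3 mol Ca²⁺.
Mass: 110.3 × 111 = 12,250 g.

12.2 kg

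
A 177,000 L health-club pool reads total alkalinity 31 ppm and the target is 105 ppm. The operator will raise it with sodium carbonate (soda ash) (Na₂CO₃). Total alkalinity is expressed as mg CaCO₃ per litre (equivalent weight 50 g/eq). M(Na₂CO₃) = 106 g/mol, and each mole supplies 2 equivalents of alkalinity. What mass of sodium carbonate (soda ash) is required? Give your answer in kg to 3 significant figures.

13.9 kg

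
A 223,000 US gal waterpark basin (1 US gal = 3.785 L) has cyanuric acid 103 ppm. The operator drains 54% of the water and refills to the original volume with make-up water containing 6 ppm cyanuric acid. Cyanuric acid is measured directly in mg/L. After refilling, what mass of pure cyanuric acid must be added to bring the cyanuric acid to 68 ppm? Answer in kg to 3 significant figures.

14.7 kg

Volume: 223,000 US gal × 3.785 L/gal = 844,055 L.
After draining 54% and refilling: 103 × 0.46 + 6 × 0.54 = 50.62 ppm.
Deficit to target: 68 − 50.62 = 17.38 mg/L.
Mass: 17.38 mg/L × 844,055 L = 14,670 g cyanuric acid.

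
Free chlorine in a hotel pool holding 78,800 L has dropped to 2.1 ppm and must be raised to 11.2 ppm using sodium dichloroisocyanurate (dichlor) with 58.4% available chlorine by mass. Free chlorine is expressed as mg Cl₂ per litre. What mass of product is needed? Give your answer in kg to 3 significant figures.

Chlorine deficit: 11.2 − 2.1 = 9.1 ppm = 9.1 mg/L as Cl₂.
Cl₂ equivalent needed: 9.1 mg/L × 78,800 L = 717,100 mg = 717.1 g.
Product at 58.4% available chlorine: 717.1 / 0.584 = 1228 g.

1.23 kg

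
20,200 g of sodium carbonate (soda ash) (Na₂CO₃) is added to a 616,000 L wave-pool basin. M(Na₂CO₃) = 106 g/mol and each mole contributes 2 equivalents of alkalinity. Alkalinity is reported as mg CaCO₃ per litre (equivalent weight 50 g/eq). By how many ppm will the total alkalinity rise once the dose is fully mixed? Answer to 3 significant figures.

30.9 ppm

Moles of Na₂CO₃: 20,200 g ÷ 106 g/mol = 190.6 mol → 381.1 eq of alkalinity.
As CaCO₃: 381.1 eq × 50 g/eq = 19,060 g.
Rise: 19,060 g / 616,000 L × 1000 = 30.94 mg/L.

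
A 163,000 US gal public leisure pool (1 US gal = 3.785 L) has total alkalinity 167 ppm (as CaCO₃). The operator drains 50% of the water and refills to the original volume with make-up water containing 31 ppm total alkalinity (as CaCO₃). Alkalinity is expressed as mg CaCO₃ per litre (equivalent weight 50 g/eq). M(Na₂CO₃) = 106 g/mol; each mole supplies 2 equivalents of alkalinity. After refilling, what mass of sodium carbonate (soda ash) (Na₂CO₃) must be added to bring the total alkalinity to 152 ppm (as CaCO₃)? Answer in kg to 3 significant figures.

Volume: 163,000 US gal × 3.785 L/gal = 616,955 L.
After draining 50% and refilling: 167 × 0.50 + 31 × 0.50 = 99 ppm.
Deficit to target: 152 − 99 = 53 mg/L.
As CaCO₃: 53 mg/L × 616,955 L = 32,700 g; ÷ 50 g/eq ÷ 2 = 327 mol Na₂CO₃.
Mass: 327 × 106 = 34,660 g.

34.7 kg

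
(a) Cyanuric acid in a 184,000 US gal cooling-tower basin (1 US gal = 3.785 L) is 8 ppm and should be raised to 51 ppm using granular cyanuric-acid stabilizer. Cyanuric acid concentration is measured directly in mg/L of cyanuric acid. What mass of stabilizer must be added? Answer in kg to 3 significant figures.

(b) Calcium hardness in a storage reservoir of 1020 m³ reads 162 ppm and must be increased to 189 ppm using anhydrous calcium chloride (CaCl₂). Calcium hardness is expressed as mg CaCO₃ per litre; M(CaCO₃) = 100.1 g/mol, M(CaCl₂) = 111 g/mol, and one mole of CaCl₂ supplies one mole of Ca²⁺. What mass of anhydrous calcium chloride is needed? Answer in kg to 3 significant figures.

(a) 29.9 kg; (b) 30.5 kg

(a) Volume: 184,000 US gal × 3.785 L/gal = 696,440 L.
(a) CYA to add: (51 − 8) = 43 mg/L × 696,440 L = 29,950 g cyanuric acid.

(b) Volume: 1020 m³ = 1,020,000 L.
(b) Hardness to add: (189 − 162) = 27 mg/L as CaCO₃ × 1,020,000 L = 27,540 g as CaCO₃.
(b) Moles of Ca²⁺ (1 mol Ca²⁺ ≡ 1 mol CaCO₃): 27,540 / 100.1 g/mol = 275.1 mol.
(b) Mass of CaCl₂: 275.1 × 111 = 30,540 g.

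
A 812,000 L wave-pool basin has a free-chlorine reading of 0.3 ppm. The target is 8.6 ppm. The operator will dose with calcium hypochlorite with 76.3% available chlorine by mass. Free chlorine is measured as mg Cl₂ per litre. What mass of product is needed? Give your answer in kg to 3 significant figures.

8.83 kg

Chlorine deficit: 8.6 − 0.3 = 8.3 ppm = 8.3 mg/L as Cl₂.
Cl₂ equivalent needed: 8.3 mg/L × 812,000 L = 6,740,000 mg = 6740 g.
Product at 76.3% available chlorine: 6740 / 0.763 = 8833 g.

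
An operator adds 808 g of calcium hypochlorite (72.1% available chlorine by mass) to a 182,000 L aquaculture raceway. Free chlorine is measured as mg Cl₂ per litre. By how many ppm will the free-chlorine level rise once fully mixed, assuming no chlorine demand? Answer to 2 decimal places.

Available chlorine delivered: 808 g × 0.721 = 582.6 g as Cl₂.
Concentration rise: 582.6 g / 182,000 L = 3.201 mg/L = 3.20 ppm.

3.20 ppm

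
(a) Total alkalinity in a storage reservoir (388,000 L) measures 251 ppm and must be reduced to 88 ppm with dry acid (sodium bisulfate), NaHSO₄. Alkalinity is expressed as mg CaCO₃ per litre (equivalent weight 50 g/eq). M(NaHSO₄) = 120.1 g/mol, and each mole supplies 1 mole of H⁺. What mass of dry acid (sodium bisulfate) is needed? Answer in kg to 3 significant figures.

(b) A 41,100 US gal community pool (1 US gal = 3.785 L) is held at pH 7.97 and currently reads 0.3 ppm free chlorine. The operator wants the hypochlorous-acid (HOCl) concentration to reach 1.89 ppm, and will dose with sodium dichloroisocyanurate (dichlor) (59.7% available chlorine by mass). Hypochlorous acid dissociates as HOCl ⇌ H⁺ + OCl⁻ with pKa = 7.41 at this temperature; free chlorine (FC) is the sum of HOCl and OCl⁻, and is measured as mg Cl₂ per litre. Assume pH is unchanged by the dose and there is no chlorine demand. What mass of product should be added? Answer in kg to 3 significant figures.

(a) Alkalinity to neutralize: (251 − 88) = 163 mg/L as CaCO₃ × 388,000 L = 63,240 g as CaCO₃.
(a) Equivalents of H⁺ required: 63,240 ÷ 50 g/eq = 1265 eq = 1265 mol NaHSO₄.
(a) Mass of NaHSO₄: 1265 × 120.1 = 151,900 g.

(b) Volume: 41,100 US gal × 3.785 L/gal = 155,564 L.
(b) [OCl⁻]/[HOCl] = 10^(pH − pKa) = 10^(7.97 − 7.41) = 3.631; fraction as HOCl = 1/(1 + 3.631) = 0.2159.
(b) Free chlorine required for 1.89 ppm HOCl: 1.89 / 0.2159 = 8.752 ppm.
(b) FC to add: 8.752 − 0.3 = 8.452 mg/L as Cl₂.
(b) Cl₂ equivalent: 8.452 mg/L × 155,564 L = 1315 g.
(b) Product at 59.7% available Cl: 1315 / 0.597 = 2202 g.

(a) 152 kg; (b) 2.20 kg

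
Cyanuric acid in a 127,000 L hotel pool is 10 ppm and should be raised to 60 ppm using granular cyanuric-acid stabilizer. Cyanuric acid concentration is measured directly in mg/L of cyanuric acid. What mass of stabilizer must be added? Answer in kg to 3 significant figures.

CYA to add: (60 − 10) = 50 mg/L × 127,000 L = 6350 g cyanuric acid.

6.35 kg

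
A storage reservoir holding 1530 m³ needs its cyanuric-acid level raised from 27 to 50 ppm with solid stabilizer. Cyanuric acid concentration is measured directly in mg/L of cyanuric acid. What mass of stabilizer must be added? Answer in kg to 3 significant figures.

Volume: 1530 m³ = 1,530,000 L.
CYA to add: (50 − 27) = 23 mg/L × 1,530,000 L = 35,190 g cyanuric acid.

35.2 kg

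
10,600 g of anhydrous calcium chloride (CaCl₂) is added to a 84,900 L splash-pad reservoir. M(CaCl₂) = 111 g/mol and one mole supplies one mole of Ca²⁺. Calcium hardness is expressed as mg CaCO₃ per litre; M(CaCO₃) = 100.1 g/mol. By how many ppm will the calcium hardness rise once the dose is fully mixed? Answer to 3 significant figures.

Moles of Ca²⁺: 10,600 g ÷ 111 g/mol = 95.5 mol.
As CaCO₃: 95.5 mol × 100.1 g/mol = 9559 g.
Rise: 9559 g / 84,900 L × 1000 = 112.6 mg/L.

113 ppm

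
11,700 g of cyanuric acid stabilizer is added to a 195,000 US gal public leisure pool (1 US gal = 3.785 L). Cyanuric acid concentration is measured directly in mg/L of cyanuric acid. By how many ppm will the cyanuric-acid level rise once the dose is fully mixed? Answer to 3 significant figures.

15.9 ppm

Volume: 195,000 US gal × 3.785 L/gal = 738,075 L.
Rise: 11,700 g / 738,075 L × 1000 = 15.85 mg/L.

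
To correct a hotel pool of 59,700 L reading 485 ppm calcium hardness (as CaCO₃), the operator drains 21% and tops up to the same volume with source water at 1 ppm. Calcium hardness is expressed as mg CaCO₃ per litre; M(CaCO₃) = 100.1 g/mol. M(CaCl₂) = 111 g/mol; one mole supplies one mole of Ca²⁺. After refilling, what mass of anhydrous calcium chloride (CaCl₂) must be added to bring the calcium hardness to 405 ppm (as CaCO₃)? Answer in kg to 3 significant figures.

1.43 kg

After draining 21% and refilling: 485 × 0.79 + 1 × 0.21 = 383.36 ppm.
Deficit to target: 405 − 383.36 = 21.64 mg/L.
As CaCO₃: 21.64 mg/L × 59,700 L = 1292 g; ÷ 100.1 = 12.91 mol Ca²⁺.
Mass: 12.91 × 111 = 1433 g.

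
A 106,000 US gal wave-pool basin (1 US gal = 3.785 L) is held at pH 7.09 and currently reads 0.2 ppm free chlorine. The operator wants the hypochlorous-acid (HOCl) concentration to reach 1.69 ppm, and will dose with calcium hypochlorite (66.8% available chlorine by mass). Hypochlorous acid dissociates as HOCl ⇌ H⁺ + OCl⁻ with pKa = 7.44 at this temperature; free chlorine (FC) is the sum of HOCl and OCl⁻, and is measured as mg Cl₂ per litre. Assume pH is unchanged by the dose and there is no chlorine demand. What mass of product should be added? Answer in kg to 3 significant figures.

1.35 kg

Volume: 106,000 US gal × 3.785 L/gal = 401,210 L.
[OCl⁻]/[HOCl] = 10^(pH − pKa) = 10^(7.09 − 7.44) = 0.4467; fraction as HOCl = 1/(1 + 0.4467) = 0.6912.
Free chlorine required for 1.69 ppm HOCl: 1.69 / 0.6912 = 2.445 ppm.
FC to add: 2.445 − 0.2 = 2.245 mg/L as Cl₂.
Cl₂ equivalent: 2.245 mg/L × 401,210 L = 900.7 g.
Product at 66.8% available Cl: 900.7 / 0.668 = 1348 g.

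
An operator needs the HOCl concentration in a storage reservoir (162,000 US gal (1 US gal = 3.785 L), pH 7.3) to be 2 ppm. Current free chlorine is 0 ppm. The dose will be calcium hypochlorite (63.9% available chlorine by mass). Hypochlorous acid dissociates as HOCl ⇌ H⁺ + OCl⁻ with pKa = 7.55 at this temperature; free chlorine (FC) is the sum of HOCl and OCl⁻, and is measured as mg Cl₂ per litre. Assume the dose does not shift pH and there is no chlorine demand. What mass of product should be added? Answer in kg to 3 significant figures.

Volume: 162,000 US gal × 3.785 L/gal = 613,170 L.
[OCl⁻]/[HOCl] = 10^(pH − pKa) = 10^(7.3 − 7.55) = 0.5623; fraction as HOCl = 1/(1 + 0.5623) = 0.6401.
Free chlorine required for 2 ppm HOCl: 2 / 0.6401 = 3.125 ppm.
FC to add: 3.125 − 0 = 3.125 mg/L as Cl₂.
Cl₂ equivalent: 3.125 mg/L × 613,170 L = 1916 g.
Product at 63.9% available Cl: 1916 / 0.639 = 2998 g.

3.00 kg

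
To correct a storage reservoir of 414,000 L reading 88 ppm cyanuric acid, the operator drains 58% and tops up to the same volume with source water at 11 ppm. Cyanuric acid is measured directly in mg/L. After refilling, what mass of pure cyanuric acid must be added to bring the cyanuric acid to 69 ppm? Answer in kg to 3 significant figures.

10.6 kg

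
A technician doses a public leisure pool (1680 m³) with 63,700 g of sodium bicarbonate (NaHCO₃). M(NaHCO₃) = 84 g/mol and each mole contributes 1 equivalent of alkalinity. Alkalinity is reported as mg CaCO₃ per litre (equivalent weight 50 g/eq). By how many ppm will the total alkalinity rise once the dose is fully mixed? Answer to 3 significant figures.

22.6 ppm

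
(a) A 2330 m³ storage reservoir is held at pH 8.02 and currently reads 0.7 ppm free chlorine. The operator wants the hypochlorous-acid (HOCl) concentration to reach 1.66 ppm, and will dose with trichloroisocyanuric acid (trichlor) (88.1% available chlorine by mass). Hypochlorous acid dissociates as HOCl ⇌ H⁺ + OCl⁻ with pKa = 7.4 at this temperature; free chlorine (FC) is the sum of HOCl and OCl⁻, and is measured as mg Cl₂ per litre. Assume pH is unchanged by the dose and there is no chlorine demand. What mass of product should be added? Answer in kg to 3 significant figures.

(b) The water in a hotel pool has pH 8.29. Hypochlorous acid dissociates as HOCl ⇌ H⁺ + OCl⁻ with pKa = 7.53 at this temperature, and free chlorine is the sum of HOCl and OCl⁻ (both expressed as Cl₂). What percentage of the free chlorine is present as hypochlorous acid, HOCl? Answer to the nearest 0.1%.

(a) 20.8 kg; (b) 14.8%

(a) Volume: 2330 m³ = 2,330,000 L.
(a) [OCl⁻]/[HOCl] = 10^(pH − pKa) = 10^(8.02 − 7.4) = 4.169; fraction as HOCl = 1/(1 + 4.169) = 0.1935.
(a) Free chlorine required for 1.66 ppm HOCl: 1.66 / 0.1935 = 8.58 ppm.
(a) FC to add: 8.58 − 0.7 = 7.88 mg/L as Cl₂.
(a) Cl₂ equivalent: 7.88 mg/L × 2,330,000 L = 18,360 g.
(a) Product at 88.1% available Cl: 18,360 / 0.881 = 20,840 g.

(b) [OCl⁻]/[HOCl] = 10^(pH − pKa) = 10^(8.29 − 7.53) = 10^0.76 = 5.754.
(b) Fraction as HOCl = 1 / (1 + 5.754) = 0.1481.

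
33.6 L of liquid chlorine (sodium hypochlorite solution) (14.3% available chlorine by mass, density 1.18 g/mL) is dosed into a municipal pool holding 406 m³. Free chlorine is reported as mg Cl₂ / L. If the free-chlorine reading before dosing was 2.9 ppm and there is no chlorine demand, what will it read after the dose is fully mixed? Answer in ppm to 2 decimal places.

16.86 ppm

Volume: 406 m³ = 406,000 L.
Mass of solution: 33.6 L × 1000 mL/L × 1.18 g/mL = 39,650 g.
Available chlorine delivered: 39,650 g × 0.143 = 5670 g as Cl₂.
Concentration rise: 5670 g / 406,000 L = 13.96 mg/L = 13.96 ppm.
Final FC: 2.9 + 13.96 = 16.86 ppm.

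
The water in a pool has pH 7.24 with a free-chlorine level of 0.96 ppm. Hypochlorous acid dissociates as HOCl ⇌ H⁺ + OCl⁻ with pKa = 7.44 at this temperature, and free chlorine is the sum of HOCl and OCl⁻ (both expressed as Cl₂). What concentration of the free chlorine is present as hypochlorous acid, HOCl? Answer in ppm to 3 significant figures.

[OCl⁻]/[HOCl] = 10^(pH − pKa) = 10^(7.24 − 7.44) = 10^-0.20 = 0.631.
Fraction as HOCl = 1 / (1 + 0.631) = 0.6131.
HOCl = 0.6131 × 0.96 ppm = 0.5886 ppm.

0.589 ppm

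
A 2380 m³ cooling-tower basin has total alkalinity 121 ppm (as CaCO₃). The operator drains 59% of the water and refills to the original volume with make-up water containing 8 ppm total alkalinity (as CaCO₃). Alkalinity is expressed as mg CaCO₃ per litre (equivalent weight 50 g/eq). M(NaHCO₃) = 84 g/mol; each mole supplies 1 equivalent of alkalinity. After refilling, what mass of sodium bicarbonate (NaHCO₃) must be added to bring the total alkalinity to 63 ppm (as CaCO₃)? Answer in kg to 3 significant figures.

34.7 kg

Volume: 2380 m³ = 2,380,000 L.
After draining 59% and refilling: 121 × 0.41 + 8 × 0.59 = 54.33 ppm.
Deficit to target: 63 − 54.33 = 8.67 mg/L.
As CaCO₃: 8.67 mg/L × 2,380,000 L = 20,630 g; ÷ 50 g/eq ÷ 1 = 412.7 mol NaHCO₃.
Mass: 412.7 × 84 = 34,670 g.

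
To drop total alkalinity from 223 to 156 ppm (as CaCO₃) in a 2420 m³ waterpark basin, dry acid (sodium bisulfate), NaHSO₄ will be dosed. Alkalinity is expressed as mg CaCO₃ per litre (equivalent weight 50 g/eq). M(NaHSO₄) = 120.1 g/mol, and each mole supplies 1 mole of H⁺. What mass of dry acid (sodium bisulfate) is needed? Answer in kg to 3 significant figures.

Volume: 2420 m³ = 2,420,000 L.
Alkalinity to neutralize: (223 − 156) = 67 mg/L as CaCO₃ × 2,420,000 L = 162,100 g as CaCO₃.
Equivalents of H⁺ required: 162,100 ÷ 50 g/eq = 3243 eq = 3243 mol NaHSO₄.
Mass of NaHSO₄: 3243 × 120.1 = 389,500 g.

389 kg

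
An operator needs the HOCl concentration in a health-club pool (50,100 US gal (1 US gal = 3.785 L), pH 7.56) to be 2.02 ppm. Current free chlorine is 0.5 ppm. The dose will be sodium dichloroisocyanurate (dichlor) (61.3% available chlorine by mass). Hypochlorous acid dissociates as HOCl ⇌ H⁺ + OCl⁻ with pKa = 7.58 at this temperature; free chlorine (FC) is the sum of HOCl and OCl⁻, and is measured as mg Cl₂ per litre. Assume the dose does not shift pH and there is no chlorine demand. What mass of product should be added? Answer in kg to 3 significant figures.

Volume: 50,100 US gal × 3.785 L/gal = 189,628 L.
[OCl⁻]/[HOCl] = 10^(pH − pKa) = 10^(7.56 − 7.58) = 0.955; fraction as HOCl = 1/(1 + 0.955) = 0.5115.
Free chlorine required for 2.02 ppm HOCl: 2.02 / 0.5115 = 3.949 ppm.
FC to add: 3.949 − 0.5 = 3.449 mg/L as Cl₂.
Cl₂ equivalent: 3.449 mg/L × 189,628 L = 654 g.
Product at 61.3% available Cl: 654 / 0.613 = 1067 g.

1.07 kg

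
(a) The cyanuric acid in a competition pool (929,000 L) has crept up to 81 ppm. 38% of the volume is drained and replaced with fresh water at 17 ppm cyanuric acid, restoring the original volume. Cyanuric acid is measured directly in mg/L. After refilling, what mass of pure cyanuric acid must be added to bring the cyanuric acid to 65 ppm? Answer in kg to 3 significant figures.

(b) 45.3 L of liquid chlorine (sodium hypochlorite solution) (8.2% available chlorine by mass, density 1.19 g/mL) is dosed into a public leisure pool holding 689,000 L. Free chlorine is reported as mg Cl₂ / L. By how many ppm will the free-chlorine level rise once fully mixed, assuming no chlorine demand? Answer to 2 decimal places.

(a) 7.73 kg; (b) 6.42 ppm

(a) After draining 38% and refilling: 81 × 0.62 + 17 × 0.38 = 56.68 ppm.
(a) Deficit to target: 65 − 56.68 = 8.32 mg/L.
(a) Mass: 8.32 mg/L × 929,000 L = 7729 g cyanuric acid.

(b) Mass of solution: 45.3 L × 1000 mL/L × 1.19 g/mL = 53,910 g.
(b) Available chlorine delivered: 53,910 g × 0.082 = 4420 g as Cl₂.
(b) Concentration rise: 4420 g / 689,000 L = 6.416 mg/L = 6.42 ppm.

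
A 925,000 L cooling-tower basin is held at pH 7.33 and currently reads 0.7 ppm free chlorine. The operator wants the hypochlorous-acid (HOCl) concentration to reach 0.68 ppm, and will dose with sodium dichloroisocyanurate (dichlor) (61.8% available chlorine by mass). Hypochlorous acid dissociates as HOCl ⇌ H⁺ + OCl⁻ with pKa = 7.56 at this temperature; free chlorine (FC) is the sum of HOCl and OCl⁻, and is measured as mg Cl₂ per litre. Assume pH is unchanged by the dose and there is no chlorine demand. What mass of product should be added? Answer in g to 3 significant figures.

569 g

[OCl⁻]/[HOCl] = 10^(pH − pKa) = 10^(7.33 − 7.56) = 0.5888; fraction as HOCl = 1/(1 + 0.5888) = 0.6294.
Free chlorine required for 0.68 ppm HOCl: 0.68 / 0.6294 = 1.08 ppm.
FC to add: 1.08 − 0.7 = 0.3804 mg/L as Cl₂.
Cl₂ equivalent: 0.3804 mg/L × 925,000 L = 351.9 g.
Product at 61.8% available Cl: 351.9 / 0.618 = 569.4 g.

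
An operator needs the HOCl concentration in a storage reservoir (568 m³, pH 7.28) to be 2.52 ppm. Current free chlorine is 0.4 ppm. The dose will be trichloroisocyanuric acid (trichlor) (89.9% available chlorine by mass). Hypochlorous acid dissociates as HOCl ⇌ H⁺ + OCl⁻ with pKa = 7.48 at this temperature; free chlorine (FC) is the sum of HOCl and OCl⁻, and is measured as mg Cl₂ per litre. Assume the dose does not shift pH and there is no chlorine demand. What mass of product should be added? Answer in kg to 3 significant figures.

2.34 kg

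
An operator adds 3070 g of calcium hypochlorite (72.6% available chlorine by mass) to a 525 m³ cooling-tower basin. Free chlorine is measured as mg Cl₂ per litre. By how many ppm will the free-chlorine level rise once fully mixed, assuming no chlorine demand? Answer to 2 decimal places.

4.25 ppm

Volume: 525 m³ = 525,000 L.
Available chlorine delivered: 3070 g × 0.726 = 2229 g as Cl₂.
Concentration rise: 2229 g / 525,000 L = 4.245 mg/L = 4.25 ppm.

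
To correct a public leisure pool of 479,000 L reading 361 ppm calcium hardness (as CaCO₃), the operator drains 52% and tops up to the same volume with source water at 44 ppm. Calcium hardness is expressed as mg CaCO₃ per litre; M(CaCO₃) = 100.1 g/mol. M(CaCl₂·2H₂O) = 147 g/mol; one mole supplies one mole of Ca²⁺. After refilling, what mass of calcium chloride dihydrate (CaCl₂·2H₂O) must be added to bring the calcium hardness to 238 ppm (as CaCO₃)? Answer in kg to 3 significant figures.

29.4 kg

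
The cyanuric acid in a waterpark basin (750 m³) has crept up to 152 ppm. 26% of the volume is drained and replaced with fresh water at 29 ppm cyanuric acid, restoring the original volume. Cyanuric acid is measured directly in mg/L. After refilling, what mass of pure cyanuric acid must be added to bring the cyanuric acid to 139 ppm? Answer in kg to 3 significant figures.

Volume: 750 m³ = 750,000 L.
After draining 26% and refilling: 152 × 0.74 + 29 × 0.26 = 120.02 ppm.
Deficit to target: 139 − 120.02 = 18.98 mg/L.
Mass: 18.98 mg/L × 750,000 L = 14,230 g cyanuric acid.

14.2 kg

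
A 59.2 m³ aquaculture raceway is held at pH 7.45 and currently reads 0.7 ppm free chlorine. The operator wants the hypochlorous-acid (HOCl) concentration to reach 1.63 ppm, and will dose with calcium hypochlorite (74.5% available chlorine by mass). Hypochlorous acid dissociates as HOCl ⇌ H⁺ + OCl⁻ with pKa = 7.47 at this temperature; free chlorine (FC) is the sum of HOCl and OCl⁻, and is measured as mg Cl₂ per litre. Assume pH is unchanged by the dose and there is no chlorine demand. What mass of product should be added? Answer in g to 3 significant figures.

198 g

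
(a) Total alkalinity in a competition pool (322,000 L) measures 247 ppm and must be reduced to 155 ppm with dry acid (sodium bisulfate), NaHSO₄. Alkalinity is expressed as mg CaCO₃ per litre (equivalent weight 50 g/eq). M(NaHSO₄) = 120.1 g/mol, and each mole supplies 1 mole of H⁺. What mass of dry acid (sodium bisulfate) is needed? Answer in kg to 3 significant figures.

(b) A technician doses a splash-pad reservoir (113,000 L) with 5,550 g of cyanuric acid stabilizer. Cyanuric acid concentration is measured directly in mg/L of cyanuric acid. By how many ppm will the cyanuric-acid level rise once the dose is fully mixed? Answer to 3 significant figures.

(a) 71.2 kg; (b) 49.1 ppm

(a) Alkalinity to neutralize: (247 − 155) = 92 mg/L as CaCO₃ × 322,000 L = 29,620 g as CaCO₃.
(a) Equivalents of H⁺ required: 29,620 ÷ 50 g/eq = 592.5 eq = 592.5 mol NaHSO₄.
(a) Mass of NaHSO₄: 592.5 × 120.1 = 71,160 g.

(b) Rise: 5,550 g / 113,000 L × 1000 = 49.12 mg/L.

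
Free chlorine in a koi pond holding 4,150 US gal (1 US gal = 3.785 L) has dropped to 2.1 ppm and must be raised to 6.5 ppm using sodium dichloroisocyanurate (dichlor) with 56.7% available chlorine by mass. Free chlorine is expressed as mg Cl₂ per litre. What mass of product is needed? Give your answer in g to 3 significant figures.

122 g

Volume: 4,150 US gal × 3.785 L/gal = 15,708 L.
Chlorine deficit: 6.5 − 2.1 = 4.4 ppm = 4.4 mg/L as Cl₂.
Cl₂ equivalent needed: 4.4 mg/L × 15,708 L = 69,110 mg = 69.11 g.
Product at 56.7% available chlorine: 69.11 / 0.567 = 121.9 g.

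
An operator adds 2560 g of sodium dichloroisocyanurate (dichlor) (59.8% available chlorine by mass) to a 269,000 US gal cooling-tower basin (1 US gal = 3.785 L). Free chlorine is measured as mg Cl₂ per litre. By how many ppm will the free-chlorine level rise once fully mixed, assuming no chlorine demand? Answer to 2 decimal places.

1.50 ppm

Volume: 269,000 US gal × 3.785 L/gal = 1,018,165 L.
Available chlorine delivered: 2560 g × 0.598 = 1531 g as Cl₂.
Concentration rise: 1531 g / 1,018,165 L = 1.504 mg/L = 1.50 ppm.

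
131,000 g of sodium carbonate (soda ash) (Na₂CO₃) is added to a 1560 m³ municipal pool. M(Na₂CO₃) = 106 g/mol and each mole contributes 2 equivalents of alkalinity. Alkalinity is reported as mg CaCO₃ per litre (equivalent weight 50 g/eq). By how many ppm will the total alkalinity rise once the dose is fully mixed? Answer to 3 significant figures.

79.2 ppm

Volume: 1560 m³ = 1,560,000 L.
Moles of Na₂CO₃: 131,000 g ÷ 106 g/mol = 1236 mol → 2472 eq of alkalinity.
As CaCO₃: 2472 eq × 50 g/eq = 123,600 g.
Rise: 123,600 g / 1,560,000 L × 1000 = 79.22 mg/L.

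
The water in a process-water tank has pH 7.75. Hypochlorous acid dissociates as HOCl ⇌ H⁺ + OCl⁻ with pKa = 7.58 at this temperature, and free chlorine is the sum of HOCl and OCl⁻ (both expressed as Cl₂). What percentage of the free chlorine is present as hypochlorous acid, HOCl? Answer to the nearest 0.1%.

[OCl⁻]/[HOCl] = 10^(pH − pKa) = 10^(7.75 − 7.58) = 10^0.17 = 1.479.
Fraction as HOCl = 1 / (1 + 1.479) = 0.4034.

40.3%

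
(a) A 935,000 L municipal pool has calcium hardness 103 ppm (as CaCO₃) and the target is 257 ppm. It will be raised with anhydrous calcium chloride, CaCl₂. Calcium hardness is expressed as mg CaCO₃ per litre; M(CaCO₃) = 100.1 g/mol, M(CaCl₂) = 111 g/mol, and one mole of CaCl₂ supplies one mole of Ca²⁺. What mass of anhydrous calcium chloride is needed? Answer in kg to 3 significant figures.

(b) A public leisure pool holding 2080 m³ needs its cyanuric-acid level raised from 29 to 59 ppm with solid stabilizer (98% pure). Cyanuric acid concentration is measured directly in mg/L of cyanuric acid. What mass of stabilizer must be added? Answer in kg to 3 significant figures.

(a) 160 kg; (b) 63.7 kg

(a) Hardness to add: (257 − 103) = 154 mg/L as CaCO₃ × 935,000 L = 144,000 g as CaCO₃.
(a) Moles of Ca²⁺ (1 mol Ca²⁺ ≡ 1 mol CaCO₃): 144,000 / 100.1 g/mol = 1438 mol.
(a) Mass of CaCl₂: 1438 × 111 = 159,700 g.

(b) Volume: 2080 m³ = 2,080,000 L.
(b) CYA to add: (59 − 29) = 30 mg/L × 2,080,000 L = 62,400 g cyanuric acid.
(b) At 98% purity: 62,400 / 0.98 = 63,670 g product.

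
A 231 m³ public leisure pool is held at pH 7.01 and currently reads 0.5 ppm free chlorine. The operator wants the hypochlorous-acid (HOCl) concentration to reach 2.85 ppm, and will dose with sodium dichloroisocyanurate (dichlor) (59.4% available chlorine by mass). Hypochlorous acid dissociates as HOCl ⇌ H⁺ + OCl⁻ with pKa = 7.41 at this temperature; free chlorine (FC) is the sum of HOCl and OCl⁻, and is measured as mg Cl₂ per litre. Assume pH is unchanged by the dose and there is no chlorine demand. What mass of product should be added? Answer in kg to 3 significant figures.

1.36 kg

Volume: 231 m³ = 231,000 L.
[OCl⁻]/[HOCl] = 10^(pH − pKa) = 10^(7.01 − 7.41) = 0.3981; fraction as HOCl = 1/(1 + 0.3981) = 0.7153.
Free chlorine required for 2.85 ppm HOCl: 2.85 / 0.7153 = 3.985 ppm.
FC to add: 3.985 − 0.5 = 3.485 mg/L as Cl₂.
Cl₂ equivalent: 3.485 mg/L × 231,000 L = 804.9 g.
Product at 59.4% available Cl: 804.9 / 0.594 = 1355 g.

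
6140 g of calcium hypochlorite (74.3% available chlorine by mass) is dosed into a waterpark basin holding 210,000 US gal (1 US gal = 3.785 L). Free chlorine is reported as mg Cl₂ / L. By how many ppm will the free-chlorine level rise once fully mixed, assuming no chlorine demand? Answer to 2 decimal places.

5.74 ppm

Volume: 210,000 US gal × 3.785 L/gal = 794,850 L.
Available chlorine delivered: 6140 g × 0.743 = 4562 g as Cl₂.
Concentration rise: 4562 g / 794,850 L = 5.739 mg/L = 5.74 ppm.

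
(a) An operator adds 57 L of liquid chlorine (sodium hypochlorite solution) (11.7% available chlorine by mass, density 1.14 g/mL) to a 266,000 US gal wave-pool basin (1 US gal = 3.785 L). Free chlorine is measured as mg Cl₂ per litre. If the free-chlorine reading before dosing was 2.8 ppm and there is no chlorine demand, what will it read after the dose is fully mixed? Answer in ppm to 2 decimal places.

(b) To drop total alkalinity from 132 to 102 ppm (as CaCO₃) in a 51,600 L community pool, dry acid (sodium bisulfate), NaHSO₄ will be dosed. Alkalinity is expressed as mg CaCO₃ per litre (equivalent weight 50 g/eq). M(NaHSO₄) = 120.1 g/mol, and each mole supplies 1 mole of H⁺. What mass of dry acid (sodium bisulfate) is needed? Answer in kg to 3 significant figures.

(a) 10.35 ppm; (b) 3.72 kg

(a) Volume: 266,000 US gal × 3.785 L/gal = 1,006,810 L.
(a) Mass of solution: 57 L × 1000 mL/L × 1.14 g/mL = 64,980 g.
(a) Available chlorine delivered: 64,980 g × 0.117 = 7603 g as Cl₂.
(a) Concentration rise: 7603 g / 1,006,810 L = 7.551 mg/L = 7.55 ppm.
(a) Final FC: 2.8 + 7.55 = 10.35 ppm.

(b) Alkalinity to neutralize: (132 − 102) = 30 mg/L as CaCO₃ × 51,600 L = 1548 g as CaCO₃.
(b) Equivalents of H⁺ required: 1548 ÷ 50 g/eq = 30.96 eq = 30.96 mol NaHSO₄.
(b) Mass of NaHSO₄: 30.96 × 120.1 = 3718 g.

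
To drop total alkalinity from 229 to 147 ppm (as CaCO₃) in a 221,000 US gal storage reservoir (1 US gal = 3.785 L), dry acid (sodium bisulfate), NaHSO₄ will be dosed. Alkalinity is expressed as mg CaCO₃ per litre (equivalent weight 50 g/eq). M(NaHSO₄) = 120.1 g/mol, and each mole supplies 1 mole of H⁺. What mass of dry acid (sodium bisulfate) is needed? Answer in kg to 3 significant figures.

Volume: 221,000 US gal × 3.785 L/gal = 836,485 L.
Alkalinity to neutralize: (229 − 147) = 82 mg/L as CaCO₃ × 836,485 L = 68,590 g as CaCO₃.
Equivalents of H⁺ required: 68,590 ÷ 50 g/eq = 1372 eq = 1372 mol NaHSO₄.
Mass of NaHSO₄: 1372 × 120.1 = 164,800 g.

165 kg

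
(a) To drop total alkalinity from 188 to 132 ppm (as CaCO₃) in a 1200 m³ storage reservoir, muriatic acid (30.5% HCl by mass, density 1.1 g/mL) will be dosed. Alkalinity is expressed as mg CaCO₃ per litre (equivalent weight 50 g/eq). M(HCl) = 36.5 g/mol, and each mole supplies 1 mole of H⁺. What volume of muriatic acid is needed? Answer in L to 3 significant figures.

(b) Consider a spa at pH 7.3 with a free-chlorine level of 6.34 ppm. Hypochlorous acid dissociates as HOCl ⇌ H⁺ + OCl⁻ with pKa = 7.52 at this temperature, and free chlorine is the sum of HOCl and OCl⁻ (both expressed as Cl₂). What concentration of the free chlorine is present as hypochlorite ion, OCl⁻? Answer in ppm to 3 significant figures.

(a) Volume: 1200 m³ = 1,200,000 L.
(a) Alkalinity to neutralize: (188 − 132) = 56 mg/L as CaCO₃ × 1,200,000 L = 67,200 g as CaCO₃.
(a) Equivalents of H⁺ required: 67,200 ÷ 50 g/eq = 1344 eq = 1344 mol HCl.
(a) Mass of HCl: 1344 × 36.5 = 49,060 g.
(a) Mass of 30.5% solution: 49,060 / 0.305 = 160,800 g.
(a) Volume: 160,800 g ÷ 1.1 g/mL = 146,200 mL.

(b) [OCl⁻]/[HOCl] = 10^(pH − pKa) = 10^(7.3 − 7.52) = 10^-0.22 = 0.6026.
(b) Fraction as HOCl = 1 / (1 + 0.6026) = 0.624.
(b) OCl⁻ = (1 − 0.624) × 6.34 ppm = 2.384 ppm.

(a) 146 L; (b) 2.38 ppm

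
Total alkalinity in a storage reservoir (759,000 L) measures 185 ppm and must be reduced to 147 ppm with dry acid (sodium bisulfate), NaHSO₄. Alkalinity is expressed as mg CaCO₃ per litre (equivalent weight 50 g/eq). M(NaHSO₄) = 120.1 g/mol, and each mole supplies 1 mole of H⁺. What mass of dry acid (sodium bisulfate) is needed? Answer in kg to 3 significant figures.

69.3 kg

Alkalinity to neutralize: (185 − 147) = 38 mg/L as CaCO₃ × 759,000 L = 28,840 g as CaCO₃.
Equivalents of H⁺ required: 28,840 ÷ 50 g/eq = 576.8 eq = 576.8 mol NaHSO₄.
Mass of NaHSO₄: 576.8 × 120.1 = 69,280 g.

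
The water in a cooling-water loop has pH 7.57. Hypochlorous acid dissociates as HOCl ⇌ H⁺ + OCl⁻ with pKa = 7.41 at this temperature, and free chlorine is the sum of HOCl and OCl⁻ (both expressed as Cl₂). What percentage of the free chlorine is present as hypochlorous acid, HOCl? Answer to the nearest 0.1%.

40.9%

[OCl⁻]/[HOCl] = 10^(pH − pKa) = 10^(7.57 − 7.41) = 10^0.16 = 1.445.
Fraction as HOCl = 1 / (1 + 1.445) = 0.4089.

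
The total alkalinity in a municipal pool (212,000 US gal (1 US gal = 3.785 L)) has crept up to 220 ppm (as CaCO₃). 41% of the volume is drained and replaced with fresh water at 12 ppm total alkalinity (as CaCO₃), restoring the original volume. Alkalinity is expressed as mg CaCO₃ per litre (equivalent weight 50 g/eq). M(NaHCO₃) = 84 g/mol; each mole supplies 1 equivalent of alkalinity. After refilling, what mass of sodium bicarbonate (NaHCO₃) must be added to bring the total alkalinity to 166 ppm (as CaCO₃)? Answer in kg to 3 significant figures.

42.2 kg

Volume: 212,000 US gal × 3.785 L/gal = 802,420 L.
After draining 41% and refilling: 220 × 0.59 + 12 × 0.41 = 134.72 ppm.
Deficit to target: 166 − 134.72 = 31.28 mg/L.
As CaCO₃: 31.28 mg/L × 802,420 L = 25,100 g; ÷ 50 g/eq ÷ 1 = 502 mol NaHCO₃.
Mass: 502 × 84 = 42,170 g.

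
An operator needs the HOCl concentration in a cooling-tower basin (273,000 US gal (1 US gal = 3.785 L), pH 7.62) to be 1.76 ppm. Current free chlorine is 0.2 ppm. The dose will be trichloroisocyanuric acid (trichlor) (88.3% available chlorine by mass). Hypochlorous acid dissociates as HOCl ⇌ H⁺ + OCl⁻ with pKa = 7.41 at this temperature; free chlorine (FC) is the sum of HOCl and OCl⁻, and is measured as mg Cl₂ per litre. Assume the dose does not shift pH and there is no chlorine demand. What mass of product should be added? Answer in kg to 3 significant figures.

5.17 kg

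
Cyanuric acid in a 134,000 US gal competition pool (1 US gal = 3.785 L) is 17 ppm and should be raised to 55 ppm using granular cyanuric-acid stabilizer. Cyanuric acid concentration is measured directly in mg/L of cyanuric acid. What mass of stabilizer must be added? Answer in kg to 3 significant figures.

Volume: 134,000 US gal × 3.785 L/gal = 507,190 L.
CYA to add: (55 − 17) = 38 mg/L × 507,190 L = 19,270 g cyanuric acid.

19.3 kg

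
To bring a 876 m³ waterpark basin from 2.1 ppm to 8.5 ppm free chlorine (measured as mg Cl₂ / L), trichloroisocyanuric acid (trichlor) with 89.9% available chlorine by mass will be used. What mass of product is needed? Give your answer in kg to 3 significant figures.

6.24 kg

Volume: 876 m³ = 876,000 L.
Chlorine deficit: 8.5 − 2.1 = 6.4 ppm = 6.4 mg/L as Cl₂.
Cl₂ equivalent needed: 6.4 mg/L × 876,000 L = 5,606,000 mg = 5606 g.
Product at 89.9% available chlorine: 5606 / 0.899 = 6236 g.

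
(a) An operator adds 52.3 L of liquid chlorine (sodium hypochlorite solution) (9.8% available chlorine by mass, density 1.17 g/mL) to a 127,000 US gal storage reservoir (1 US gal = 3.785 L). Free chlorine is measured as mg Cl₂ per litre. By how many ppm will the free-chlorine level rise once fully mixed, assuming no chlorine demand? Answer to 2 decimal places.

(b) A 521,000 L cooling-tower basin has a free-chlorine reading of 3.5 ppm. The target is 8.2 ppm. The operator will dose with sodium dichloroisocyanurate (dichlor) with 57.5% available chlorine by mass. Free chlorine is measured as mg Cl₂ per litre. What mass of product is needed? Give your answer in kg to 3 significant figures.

(a) 12.48 ppm; (b) 4.26 kg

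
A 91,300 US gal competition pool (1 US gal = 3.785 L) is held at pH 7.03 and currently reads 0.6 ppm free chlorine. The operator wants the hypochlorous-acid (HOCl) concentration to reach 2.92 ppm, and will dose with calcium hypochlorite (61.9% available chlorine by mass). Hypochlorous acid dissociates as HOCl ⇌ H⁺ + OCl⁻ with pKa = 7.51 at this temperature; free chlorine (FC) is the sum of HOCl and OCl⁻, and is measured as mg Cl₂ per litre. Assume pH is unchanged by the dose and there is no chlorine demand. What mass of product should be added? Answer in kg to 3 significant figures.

1.83 kg

Volume: 91,300 US gal × 3.785 L/gal = 345,570 L.
[OCl⁻]/[HOCl] = 10^(pH − pKa) = 10^(7.03 − 7.51) = 0.3311; fraction as HOCl = 1/(1 + 0.3311) = 0.7512.
Free chlorine required for 2.92 ppm HOCl: 2.92 / 0.7512 = 3.887 ppm.
FC to add: 3.887 − 0.6 = 3.287 mg/L as Cl₂.
Cl₂ equivalent: 3.287 mg/L × 345,570 L = 1136 g.
Product at 61.9% available Cl: 1136 / 0.619 = 1835 g.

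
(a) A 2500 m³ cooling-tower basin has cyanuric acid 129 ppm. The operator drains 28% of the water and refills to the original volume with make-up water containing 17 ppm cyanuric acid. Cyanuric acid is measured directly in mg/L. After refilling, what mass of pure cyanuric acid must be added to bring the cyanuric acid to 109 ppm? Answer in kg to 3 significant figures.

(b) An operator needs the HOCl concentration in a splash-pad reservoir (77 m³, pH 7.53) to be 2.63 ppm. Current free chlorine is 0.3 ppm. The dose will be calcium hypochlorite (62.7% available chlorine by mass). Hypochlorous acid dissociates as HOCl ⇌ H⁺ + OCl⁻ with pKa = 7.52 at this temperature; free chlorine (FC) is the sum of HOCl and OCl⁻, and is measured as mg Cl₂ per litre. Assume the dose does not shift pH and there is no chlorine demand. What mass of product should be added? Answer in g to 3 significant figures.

(a) 28.4 kg; (b) 617 g

(a) Volume: 2500 m³ = 2,500,000 L.
(a) After draining 28% and refilling: 129 × 0.72 + 17 × 0.28 = 97.64 ppm.
(a) Deficit to target: 109 − 97.64 = 11.36 mg/L.
(a) Mass: 11.36 mg/L × 2,500,000 L = 28,400 g cyanuric acid.

(b) Volume: 77 m³ = 77,000 L.
(b) [OCl⁻]/[HOCl] = 10^(pH − pKa) = 10^(7.53 − 7.52) = 1.023; fraction as HOCl = 1/(1 + 1.023) = 0.4942.
(b) Free chlorine required for 2.63 ppm HOCl: 2.63 / 0.4942 = 5.321 ppm.
(b) FC to add: 5.321 − 0.3 = 5.021 mg/L as Cl₂.
(b) Cl₂ equivalent: 5.021 mg/L × 77,000 L = 386.6 g.
(b) Product at 62.7% available Cl: 386.6 / 0.627 = 616.6 g.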